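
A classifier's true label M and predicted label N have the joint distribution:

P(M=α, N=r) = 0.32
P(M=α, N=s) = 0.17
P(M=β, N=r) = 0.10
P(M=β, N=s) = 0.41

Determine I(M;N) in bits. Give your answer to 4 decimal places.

Marginals: p(M) = (0.4900, 0.5100), p(N) = (0.4200, 0.5800).
I(M;N) = Σ p(x,y)·log₂[p(x,y)/(p(x)p(y))].
  (α,r): 0.32·log₂(1.5549) = 0.20379
  (α,s): 0.17·log₂(0.5982) = -0.12603
  (β,r): 0.10·log₂(0.4669) = -0.10990
  (β,s): 0.41·log₂(1.3861) = 0.19311
Sum = 0.1610 bits.

0.1610 bits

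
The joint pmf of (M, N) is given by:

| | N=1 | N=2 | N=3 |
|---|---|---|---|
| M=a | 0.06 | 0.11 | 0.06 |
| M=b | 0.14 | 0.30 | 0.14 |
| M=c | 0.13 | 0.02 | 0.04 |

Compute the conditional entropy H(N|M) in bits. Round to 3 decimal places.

Chain rule: H(N|M) = H(M,N) − H(M).
Marginals: p(M) = (0.2300, 0.5800, 0.1900), p(N) = (0.3300, 0.4300, 0.2400).
H(M,N) = 2.8339 bits; H(M) = 1.3987 bits.
H(N|M) = 2.8339 − 1.3987 = 1.435 bits.

1.435 bits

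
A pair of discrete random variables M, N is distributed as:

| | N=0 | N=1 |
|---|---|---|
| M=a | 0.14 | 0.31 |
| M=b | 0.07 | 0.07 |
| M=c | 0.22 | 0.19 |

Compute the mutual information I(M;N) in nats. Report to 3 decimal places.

0.024 nats

Marginals: p(M) = (0.4500, 0.1400, 0.4100), p(N) = (0.4300, 0.5700).
I(M;N) = Σ p(x,y)·ln[p(x,y)/(p(x)p(y))].
  (a,0): 0.14·ln(0.7235) = -0.0453
  (a,1): 0.31·ln(1.2086) = 0.0587
  (b,0): 0.07·ln(1.1628) = 0.0106
  (b,1): 0.07·ln(0.8772) = -0.0092
  (c,0): 0.22·ln(1.2479) = 0.0487
  (c,1): 0.19·ln(0.8130) = -0.0393
Sum = 0.024 nats.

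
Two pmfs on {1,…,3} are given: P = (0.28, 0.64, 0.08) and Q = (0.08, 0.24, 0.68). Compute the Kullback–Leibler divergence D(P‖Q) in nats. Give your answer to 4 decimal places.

0.8073 nats

D(P‖Q) = Σ p·ln(p/q).
  0.28·ln(0.28/0.08) = 0.35077
  0.64·ln(0.64/0.24) = 0.62773
  0.08·ln(0.08/0.68) = -0.17121
D(P‖Q) = 0.8073 nats.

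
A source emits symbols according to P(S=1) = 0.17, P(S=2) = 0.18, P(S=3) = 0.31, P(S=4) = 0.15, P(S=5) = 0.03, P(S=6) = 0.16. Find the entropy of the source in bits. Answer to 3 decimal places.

2.389 bits

H(S) = −Σ p·log₂ p.
  −(0.17)·log₂(0.17) = 0.4346
  −(0.18)·log₂(0.18) = 0.4453
  −(0.31)·log₂(0.31) = 0.5238
  −(0.15)·log₂(0.15) = 0.4105
  −(0.03)·log₂(0.03) = 0.1518
  −(0.16)·log₂(0.16) = 0.4230
Sum: 0.4346 + 0.4453 + 0.5238 + 0.4105 + 0.1518 + 0.4230 = 2.389 bits.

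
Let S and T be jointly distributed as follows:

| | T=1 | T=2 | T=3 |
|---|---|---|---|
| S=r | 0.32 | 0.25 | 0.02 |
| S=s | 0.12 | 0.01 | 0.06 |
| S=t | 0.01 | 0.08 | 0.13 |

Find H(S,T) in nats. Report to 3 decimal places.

H(S,T) = −Σ p(x,y)·ln p(x,y) over all 9 cells.
  cell (r,1): −0.32·ln0.32 = 0.3646
  cell (r,2): −0.25·ln0.25 = 0.3466
  cell (r,3): −0.02·ln0.02 = 0.0782
  cell (s,1): −0.12·ln0.12 = 0.2544
  cell (s,2): −0.01·ln0.01 = 0.0461
  cell (s,3): −0.06·ln0.06 = 0.1688
  cell (t,1): −0.01·ln0.01 = 0.0461
  cell (t,2): −0.08·ln0.08 = 0.2021
  cell (t,3): −0.13·ln0.13 = 0.2652
Sum = 1.772 nats.

1.772 nats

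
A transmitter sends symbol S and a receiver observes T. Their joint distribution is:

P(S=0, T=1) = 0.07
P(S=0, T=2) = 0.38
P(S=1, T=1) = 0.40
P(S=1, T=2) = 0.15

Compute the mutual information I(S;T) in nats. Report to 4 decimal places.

0.1746 nats

Marginals: p(S) = (0.4500, 0.5500), p(T) = (0.4700, 0.5300).
I(S;T) = Σ p(x,y)·ln[p(x,y)/(p(x)p(y))].
  (0,1): 0.07·ln(0.3310) = -0.07740
  (0,2): 0.38·ln(1.5933) = 0.17700
  (1,1): 0.40·ln(1.5474) = 0.17463
  (1,2): 0.15·ln(0.5146) = -0.09966
Sum = 0.1746 nats.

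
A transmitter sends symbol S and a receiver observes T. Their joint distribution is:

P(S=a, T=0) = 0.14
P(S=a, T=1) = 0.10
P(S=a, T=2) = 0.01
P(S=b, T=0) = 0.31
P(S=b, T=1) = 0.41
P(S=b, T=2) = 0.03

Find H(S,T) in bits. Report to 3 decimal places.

H(S,T) = −Σ p(x,y)·log₂ p(x,y) over all 6 cells.
  cell (a,0): −0.14·log₂0.14 = 0.3971
  cell (a,1): −0.10·log₂0.10 = 0.3322
  cell (a,2): −0.01·log₂0.01 = 0.0664
  cell (b,0): −0.31·log₂0.31 = 0.5238
  cell (b,1): −0.41·log₂0.41 = 0.5274
  cell (b,2): −0.03·log₂0.03 = 0.1518
Sum = 1.999 bits.

1.999 bits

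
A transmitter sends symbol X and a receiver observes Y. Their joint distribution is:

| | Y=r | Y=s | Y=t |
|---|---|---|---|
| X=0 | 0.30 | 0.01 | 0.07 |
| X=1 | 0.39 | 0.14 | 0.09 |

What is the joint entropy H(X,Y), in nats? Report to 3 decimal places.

1.453 nats

H(X,Y) = −Σ p(x,y)·ln p(x,y) over all 6 cells.
  cell (0,r): −0.30·ln0.30 = 0.3612
  cell (0,s): −0.01·ln0.01 = 0.0461
  cell (0,t): −0.07·ln0.07 = 0.1861
  cell (1,r): −0.39·ln0.39 = 0.3672
  cell (1,s): −0.14·ln0.14 = 0.2753
  cell (1,t): −0.09·ln0.09 = 0.2167
Sum = 1.453 nats.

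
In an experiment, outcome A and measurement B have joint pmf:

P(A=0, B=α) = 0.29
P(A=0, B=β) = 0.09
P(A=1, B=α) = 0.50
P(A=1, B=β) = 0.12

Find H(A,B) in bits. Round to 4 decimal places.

1.6976 bits

H(A,B) = −Σ p(x,y)·log₂ p(x,y) over all 4 cells.
  cell (0,α): −0.29·log₂0.29 = 0.51790
  cell (0,β): −0.09·log₂0.09 = 0.31265
  cell (1,α): −0.50·log₂0.50 = 0.50000
  cell (1,β): −0.12·log₂0.12 = 0.36707
Sum = 1.6976 bits.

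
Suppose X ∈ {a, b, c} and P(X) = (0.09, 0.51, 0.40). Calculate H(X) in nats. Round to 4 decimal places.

H(X) = −Σ p·ln p.
  −(0.09)·ln(0.09) = 0.21672
  −(0.51)·ln(0.51) = 0.34341
  −(0.40)·ln(0.40) = 0.36652
Sum: 0.21672 + 0.34341 + 0.36652 = 0.9266 nats.

0.9266 nats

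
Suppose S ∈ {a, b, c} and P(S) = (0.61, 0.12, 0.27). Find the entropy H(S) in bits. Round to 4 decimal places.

H(S) = −Σ p·log₂ p.
  −(0.61)·log₂(0.61) = 0.43500
  −(0.12)·log₂(0.12) = 0.36707
  −(0.27)·log₂(0.27) = 0.51002
Sum: 0.43500 + 0.36707 + 0.51002 = 1.3121 bits.

1.3121 bits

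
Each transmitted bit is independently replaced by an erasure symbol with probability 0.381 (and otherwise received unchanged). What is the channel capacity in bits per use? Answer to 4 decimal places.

Binary erasure channel: capacity C = 1 − ε.
C = 1 − 0.381 = 0.6190 bits per channel use.

0.6190 bits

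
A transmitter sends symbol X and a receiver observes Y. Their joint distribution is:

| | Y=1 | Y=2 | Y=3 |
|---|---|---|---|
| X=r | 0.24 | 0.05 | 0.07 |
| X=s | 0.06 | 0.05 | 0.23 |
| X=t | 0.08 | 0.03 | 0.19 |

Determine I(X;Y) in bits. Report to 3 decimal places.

0.174 bits

Marginals: p(X) = (0.3600, 0.3400, 0.3000), p(Y) = (0.3800, 0.1300, 0.4900).
I(X;Y) = H(X) + H(Y) − H(X,Y).
H(X) = 1.5809, H(Y) = 1.4174, H(X,Y) = 2.8246.
I(X;Y) = 1.5809 + 1.4174 − 2.8246 = 0.174 bits.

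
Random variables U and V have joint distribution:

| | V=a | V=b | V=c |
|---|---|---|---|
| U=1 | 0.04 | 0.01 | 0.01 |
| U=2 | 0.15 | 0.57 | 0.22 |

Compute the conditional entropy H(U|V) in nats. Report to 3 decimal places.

Marginals: p(U) = (0.0600, 0.9400), p(V) = (0.1900, 0.5800, 0.2300).
H(U|V) = Σ p(V) · H(U|V=·).
  V=a: p=0.1900, H(U|V=a) = 0.5147
  V=b: p=0.5800, H(U|V=b) = 0.0871
  V=c: p=0.2300, H(U|V=c) = 0.1788
Weighted sum = 0.189 nats.

0.189 nats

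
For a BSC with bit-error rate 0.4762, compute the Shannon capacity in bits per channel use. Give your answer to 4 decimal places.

Binary symmetric channel: C = 1 − h₂(ε) where h₂ is the binary entropy function.
h₂(0.4762) = −0.4762·log₂0.4762 − 0.5238·log₂0.5238 = 0.9984.
C = 1 − 0.9984 = 0.0016 bits per channel use.

0.0016 bits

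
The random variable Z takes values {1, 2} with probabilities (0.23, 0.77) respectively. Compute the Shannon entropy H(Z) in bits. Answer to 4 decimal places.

0.7780 bits

H(Z) = −Σ p·log₂ p.
  −(0.23)·log₂(0.23) = 0.48767
  −(0.77)·log₂(0.77) = 0.29034
Sum: 0.48767 + 0.29034 = 0.7780 bits.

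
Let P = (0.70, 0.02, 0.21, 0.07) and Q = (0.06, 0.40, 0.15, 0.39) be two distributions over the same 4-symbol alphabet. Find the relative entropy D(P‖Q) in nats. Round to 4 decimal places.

D(P‖Q) = Σ p·ln(p/q).
  0.70·ln(0.70/0.06) = 1.71972
  0.02·ln(0.02/0.40) = -0.05991
  0.21·ln(0.21/0.15) = 0.07066
  0.07·ln(0.07/0.39) = -0.12024
D(P‖Q) = 1.6102 nats.

1.6102 nats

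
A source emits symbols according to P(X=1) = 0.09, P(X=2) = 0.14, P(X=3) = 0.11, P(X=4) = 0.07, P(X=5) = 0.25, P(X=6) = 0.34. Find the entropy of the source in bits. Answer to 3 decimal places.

H(X) = −Σ p·log₂ p.
  −(0.09)·log₂(0.09) = 0.3127
  −(0.14)·log₂(0.14) = 0.3971
  −(0.11)·log₂(0.11) = 0.3503
  −(0.07)·log₂(0.07) = 0.2686
  −(0.25)·log₂(0.25) = 0.5000
  −(0.34)·log₂(0.34) = 0.5292
Sum: 0.3127 + 0.3971 + 0.3503 + 0.2686 + 0.5000 + 0.5292 = 2.358 bits.

2.358 bits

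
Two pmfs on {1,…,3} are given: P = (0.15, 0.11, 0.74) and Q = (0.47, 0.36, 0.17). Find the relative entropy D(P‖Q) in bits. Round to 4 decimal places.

1.1350 bits

D(P‖Q) = Σ p·log₂(p/q).
  0.15·log₂(0.15/0.47) = -0.24715
  0.11·log₂(0.11/0.36) = -0.18815
  0.74·log₂(0.74/0.17) = 1.57027
D(P‖Q) = 1.1350 bits.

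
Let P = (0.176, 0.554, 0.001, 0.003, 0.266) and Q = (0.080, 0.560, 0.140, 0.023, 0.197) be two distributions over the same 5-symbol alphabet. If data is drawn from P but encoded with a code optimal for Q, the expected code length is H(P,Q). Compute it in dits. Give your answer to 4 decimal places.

H(P,Q) = −Σ p·log₁₀ q.
  −0.176·log₁₀(0.080) = 0.19306
  −0.554·log₁₀(0.560) = 0.13950
  −0.001·log₁₀(0.140) = 0.00085
  −0.003·log₁₀(0.023) = 0.00491
  −0.266·log₁₀(0.197) = 0.18767
H(P,Q) = 0.5260 dits.

0.5260 dits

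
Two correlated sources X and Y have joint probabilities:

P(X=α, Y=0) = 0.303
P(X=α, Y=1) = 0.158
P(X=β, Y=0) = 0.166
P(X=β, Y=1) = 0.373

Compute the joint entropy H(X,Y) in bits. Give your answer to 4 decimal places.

1.9033 bits

H(X,Y) = −Σ p(x,y)·log₂ p(x,y) over all 4 cells.
  cell (α,0): −0.303·log₂0.303 = 0.52195
  cell (α,1): −0.158·log₂0.158 = 0.42060
  cell (β,0): −0.166·log₂0.166 = 0.43006
  cell (β,1): −0.373·log₂0.373 = 0.53069
Sum = 1.9033 bits.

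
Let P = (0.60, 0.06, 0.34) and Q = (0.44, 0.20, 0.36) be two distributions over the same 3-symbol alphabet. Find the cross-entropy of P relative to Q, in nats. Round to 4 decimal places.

H(P,Q) = −Σ p·ln q.
  −0.60·ln(0.44) = 0.49259
  −0.06·ln(0.20) = 0.09657
  −0.34·ln(0.36) = 0.34736
H(P,Q) = 0.9365 nats.

0.9365 nats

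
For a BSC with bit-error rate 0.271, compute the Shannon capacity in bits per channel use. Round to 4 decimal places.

Binary symmetric channel: C = 1 − h₂(ε) where h₂ is the binary entropy function.
h₂(0.271) = −0.271·log₂0.271 − 0.729·log₂0.729 = 0.8429.
C = 1 − 0.8429 = 0.1571 bits per channel use.

0.1571 bits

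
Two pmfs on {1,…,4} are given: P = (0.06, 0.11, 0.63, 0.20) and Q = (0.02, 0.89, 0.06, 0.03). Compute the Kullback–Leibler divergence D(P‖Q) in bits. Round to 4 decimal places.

D(P‖Q) = Σ p·log₂(p/q).
  0.06·log₂(0.06/0.02) = 0.09510
  0.11·log₂(0.11/0.89) = -0.33179
  0.63·log₂(0.63/0.06) = 2.13716
  0.20·log₂(0.20/0.03) = 0.54739
D(P‖Q) = 2.4479 bits.

2.4479 bits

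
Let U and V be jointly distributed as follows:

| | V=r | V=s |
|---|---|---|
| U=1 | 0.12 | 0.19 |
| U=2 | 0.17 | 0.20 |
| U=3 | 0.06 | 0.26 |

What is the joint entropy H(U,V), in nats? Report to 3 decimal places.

H(U,V) = −Σ p(x,y)·ln p(x,y) over all 6 cells.
  cell (1,r): −0.12·ln0.12 = 0.2544
  cell (1,s): −0.19·ln0.19 = 0.3155
  cell (2,r): −0.17·ln0.17 = 0.3012
  cell (2,s): −0.20·ln0.20 = 0.3219
  cell (3,r): −0.06·ln0.06 = 0.1688
  cell (3,s): −0.26·ln0.26 = 0.3502
Sum = 1.712 nats.

1.712 nats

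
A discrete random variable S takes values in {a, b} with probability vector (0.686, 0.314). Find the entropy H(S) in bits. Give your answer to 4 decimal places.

H(S) = −Σ p·log₂ p.
  −(0.686)·log₂(0.686) = 0.37299
  −(0.314)·log₂(0.314) = 0.52475
Sum: 0.37299 + 0.52475 = 0.8977 bits.

0.8977 bits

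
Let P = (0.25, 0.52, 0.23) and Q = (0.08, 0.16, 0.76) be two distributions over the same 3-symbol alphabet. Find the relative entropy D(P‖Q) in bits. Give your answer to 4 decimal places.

D(P‖Q) = Σ p·log₂(p/q).
  0.25·log₂(0.25/0.08) = 0.41096
  0.52·log₂(0.52/0.16) = 0.88423
  0.23·log₂(0.23/0.76) = -0.39660
D(P‖Q) = 0.8986 bits.

0.8986 bits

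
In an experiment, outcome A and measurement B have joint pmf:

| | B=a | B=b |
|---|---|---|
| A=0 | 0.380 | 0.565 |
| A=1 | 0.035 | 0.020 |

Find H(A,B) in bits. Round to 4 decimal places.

1.2780 bits

H(A,B) = −Σ p(x,y)·log₂ p(x,y) over all 4 cells.
  cell (0,a): −0.380·log₂0.380 = 0.53045
  cell (0,b): −0.565·log₂0.565 = 0.46538
  cell (1,a): −0.035·log₂0.035 = 0.16928
  cell (1,b): −0.020·log₂0.020 = 0.11288
Sum = 1.2780 bits.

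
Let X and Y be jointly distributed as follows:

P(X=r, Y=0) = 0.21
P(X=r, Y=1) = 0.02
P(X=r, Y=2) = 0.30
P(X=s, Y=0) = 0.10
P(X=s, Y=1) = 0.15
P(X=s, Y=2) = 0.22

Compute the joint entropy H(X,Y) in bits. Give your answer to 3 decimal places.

2.330 bits

H(X,Y) = −Σ p(x,y)·log₂ p(x,y) over all 6 cells.
  cell (r,0): −0.21·log₂0.21 = 0.4728
  cell (r,1): −0.02·log₂0.02 = 0.1129
  cell (r,2): −0.30·log₂0.30 = 0.5211
  cell (s,0): −0.10·log₂0.10 = 0.3322
  cell (s,1): −0.15·log₂0.15 = 0.4105
  cell (s,2): −0.22·log₂0.22 = 0.4806
Sum = 2.330 bits.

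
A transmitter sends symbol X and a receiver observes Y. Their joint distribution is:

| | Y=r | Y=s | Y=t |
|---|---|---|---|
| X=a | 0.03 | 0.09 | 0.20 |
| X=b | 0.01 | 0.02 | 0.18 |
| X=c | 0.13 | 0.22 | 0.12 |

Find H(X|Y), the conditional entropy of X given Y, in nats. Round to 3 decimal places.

Marginals: p(X) = (0.3200, 0.2100, 0.4700), p(Y) = (0.1700, 0.3300, 0.5000).
H(X|Y) = Σ p(Y) · H(X|Y=·).
  Y=r: p=0.1700, H(X|Y=r) = 0.6779
  Y=s: p=0.3300, H(X|Y=s) = 0.7946
  Y=t: p=0.5000, H(X|Y=t) = 1.0768
Weighted sum = 0.916 nats.

0.916 nats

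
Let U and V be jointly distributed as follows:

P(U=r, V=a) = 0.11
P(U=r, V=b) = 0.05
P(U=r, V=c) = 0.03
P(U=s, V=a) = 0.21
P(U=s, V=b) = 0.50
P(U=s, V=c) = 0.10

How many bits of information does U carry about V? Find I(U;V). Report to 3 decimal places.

0.061 bits

Marginals: p(U) = (0.1900, 0.8100), p(V) = (0.3200, 0.5500, 0.1300).
I(U;V) = H(U) + H(V) − H(U,V).
H(U) = 0.7015, H(V) = 1.3831, H(U,V) = 2.0232.
I(U;V) = 0.7015 + 1.3831 − 2.0232 = 0.061 bits.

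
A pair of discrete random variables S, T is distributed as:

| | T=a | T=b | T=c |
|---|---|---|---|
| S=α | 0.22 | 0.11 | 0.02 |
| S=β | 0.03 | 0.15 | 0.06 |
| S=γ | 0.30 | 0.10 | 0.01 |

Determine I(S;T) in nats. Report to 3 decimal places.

0.139 nats

Marginals: p(S) = (0.3500, 0.2400, 0.4100), p(T) = (0.5500, 0.3600, 0.0900).
I(S;T) = Σ p(x,y)·ln[p(x,y)/(p(x)p(y))].
  (α,a): 0.22·ln(1.1429) = 0.0294
  (α,b): 0.11·ln(0.8730) = -0.0149
  (α,c): 0.02·ln(0.6349) = -0.0091
  (β,a): 0.03·ln(0.2273) = -0.0444
  (β,b): 0.15·ln(1.7361) = 0.0827
  (β,c): 0.06·ln(2.7778) = 0.0613
  (γ,a): 0.30·ln(1.3304) = 0.0856
  (γ,b): 0.10·ln(0.6775) = -0.0389
  (γ,c): 0.01·ln(0.2710) = -0.0131
Sum = 0.139 nats.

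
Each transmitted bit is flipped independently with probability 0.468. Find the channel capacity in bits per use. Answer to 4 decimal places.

0.0030 bits

Binary symmetric channel: C = 1 − h₂(ε) where h₂ is the binary entropy function.
h₂(0.468) = −0.468·log₂0.468 − 0.532·log₂0.532 = 0.9970.
C = 1 − 0.9970 = 0.0030 bits per channel use.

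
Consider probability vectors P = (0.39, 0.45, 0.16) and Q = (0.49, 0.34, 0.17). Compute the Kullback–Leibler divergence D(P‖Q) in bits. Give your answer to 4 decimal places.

D(P‖Q) = Σ p·log₂(p/q).
  0.39·log₂(0.39/0.49) = -0.12843
  0.45·log₂(0.45/0.34) = 0.18198
  0.16·log₂(0.16/0.17) = -0.01399
D(P‖Q) = 0.0396 bits.

0.0396 bits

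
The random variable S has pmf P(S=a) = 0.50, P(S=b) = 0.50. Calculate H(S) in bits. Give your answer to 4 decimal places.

1.0000 bits

H(S) = −Σ p·log₂ p.
  −(0.50)·log₂(0.50) = 0.50000
  −(0.50)·log₂(0.50) = 0.50000
Sum: 0.50000 + 0.50000 = 1.0000 bits.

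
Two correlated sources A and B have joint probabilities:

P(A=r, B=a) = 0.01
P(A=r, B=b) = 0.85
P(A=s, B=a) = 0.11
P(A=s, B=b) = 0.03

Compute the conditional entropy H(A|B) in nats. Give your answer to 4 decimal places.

0.1653 nats

Chain rule: H(A|B) = H(A,B) − H(B).
Marginals: p(A) = (0.8600, 0.1400), p(B) = (0.1200, 0.8800).
H(A,B) = 0.5322 nats; H(B) = 0.3669 nats.
H(A|B) = 0.5322 − 0.3669 = 0.1653 nats.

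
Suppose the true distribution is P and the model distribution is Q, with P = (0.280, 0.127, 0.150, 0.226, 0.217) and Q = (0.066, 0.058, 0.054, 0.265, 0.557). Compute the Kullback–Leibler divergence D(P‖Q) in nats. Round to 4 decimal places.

D(P‖Q) = Σ p·ln(p/q).
  0.280·ln(0.280/0.066) = 0.40464
  0.127·ln(0.127/0.058) = 0.09954
  0.150·ln(0.150/0.054) = 0.15325
  0.226·ln(0.226/0.265) = -0.03598
  0.217·ln(0.217/0.557) = -0.20456
D(P‖Q) = 0.4169 nats.

0.4169 nats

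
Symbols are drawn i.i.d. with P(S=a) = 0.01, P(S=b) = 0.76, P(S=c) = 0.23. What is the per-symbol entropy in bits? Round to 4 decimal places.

H(S) = −Σ p·log₂ p.
  −(0.01)·log₂(0.01) = 0.06644
  −(0.76)·log₂(0.76) = 0.30091
  −(0.23)·log₂(0.23) = 0.48767
Sum: 0.06644 + 0.30091 + 0.48767 = 0.8550 bits.

0.8550 bits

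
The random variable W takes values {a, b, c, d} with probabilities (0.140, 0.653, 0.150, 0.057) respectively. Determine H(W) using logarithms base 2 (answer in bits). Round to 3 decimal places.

1.445 bits

H(W) = −Σ p·log₂ p.
  −(0.140)·log₂(0.140) = 0.3971
  −(0.653)·log₂(0.653) = 0.4015
  −(0.150)·log₂(0.150) = 0.4105
  −(0.057)·log₂(0.057) = 0.2356
Sum: 0.3971 + 0.4015 + 0.4105 + 0.2356 = 1.445 bits.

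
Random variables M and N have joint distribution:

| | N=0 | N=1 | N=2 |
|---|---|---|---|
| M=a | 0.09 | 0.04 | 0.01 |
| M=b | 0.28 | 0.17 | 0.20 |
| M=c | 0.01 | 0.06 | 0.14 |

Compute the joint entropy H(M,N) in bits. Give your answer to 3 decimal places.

H(M,N) = −Σ p(x,y)·log₂ p(x,y) over all 9 cells.
  cell (a,0): −0.09·log₂0.09 = 0.3127
  cell (a,1): −0.04·log₂0.04 = 0.1858
  cell (a,2): −0.01·log₂0.01 = 0.0664
  cell (b,0): −0.28·log₂0.28 = 0.5142
  cell (b,1): −0.17·log₂0.17 = 0.4346
  cell (b,2): −0.20·log₂0.20 = 0.4644
  cell (c,0): −0.01·log₂0.01 = 0.0664
  cell (c,1): −0.06·log₂0.06 = 0.2435
  cell (c,2): −0.14·log₂0.14 = 0.3971
Sum = 2.685 bits.

2.685 bits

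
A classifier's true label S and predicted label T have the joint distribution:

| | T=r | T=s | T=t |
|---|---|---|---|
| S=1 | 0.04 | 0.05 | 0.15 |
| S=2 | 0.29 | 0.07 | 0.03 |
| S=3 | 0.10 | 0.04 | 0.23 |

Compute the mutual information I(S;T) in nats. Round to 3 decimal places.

Marginals: p(S) = (0.2400, 0.3900, 0.3700), p(T) = (0.4300, 0.1600, 0.4100).
I(S;T) = Σ p(x,y)·ln[p(x,y)/(p(x)p(y))].
  (1,r): 0.04·ln(0.3876) = -0.0379
  (1,s): 0.05·ln(1.3021) = 0.0132
  (1,t): 0.15·ln(1.5244) = 0.0632
  (2,r): 0.29·ln(1.7293) = 0.1588
  (2,s): 0.07·ln(1.1218) = 0.0080
  (2,t): 0.03·ln(0.1876) = -0.0502
  (3,r): 0.10·ln(0.6285) = -0.0464
  (3,s): 0.04·ln(0.6757) = -0.0157
  (3,t): 0.23·ln(1.5162) = 0.0957
Sum = 0.189 nats.

0.189 nats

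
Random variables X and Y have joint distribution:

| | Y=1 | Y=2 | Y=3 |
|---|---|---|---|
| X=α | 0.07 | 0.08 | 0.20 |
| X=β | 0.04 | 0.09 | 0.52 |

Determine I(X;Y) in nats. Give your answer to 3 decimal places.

Marginals: p(X) = (0.3500, 0.6500), p(Y) = (0.1100, 0.1700, 0.7200).
I(X;Y) = H(X) + H(Y) − H(X,Y).
H(X) = 0.6474, H(Y) = 0.7806, H(X,Y) = 1.3956.
I(X;Y) = 0.6474 + 0.7806 − 1.3956 = 0.032 nats.

0.032 nats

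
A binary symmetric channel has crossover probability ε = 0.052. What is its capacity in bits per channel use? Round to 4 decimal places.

Binary symmetric channel: C = 1 − h₂(ε) where h₂ is the binary entropy function.
h₂(0.052) = −0.052·log₂0.052 − 0.948·log₂0.948 = 0.2948.
C = 1 − 0.2948 = 0.7052 bits per channel use.

0.7052 bits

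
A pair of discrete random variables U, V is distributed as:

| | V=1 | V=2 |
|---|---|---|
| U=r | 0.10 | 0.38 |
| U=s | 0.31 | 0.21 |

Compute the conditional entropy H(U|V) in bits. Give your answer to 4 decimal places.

Chain rule: H(U|V) = H(U,V) − H(V).
Marginals: p(U) = (0.4800, 0.5200), p(V) = (0.4100, 0.5900).
H(U,V) = 1.8593 bits; H(V) = 0.9765 bits.
H(U|V) = 1.8593 − 0.9765 = 0.8828 bits.

0.8828 bits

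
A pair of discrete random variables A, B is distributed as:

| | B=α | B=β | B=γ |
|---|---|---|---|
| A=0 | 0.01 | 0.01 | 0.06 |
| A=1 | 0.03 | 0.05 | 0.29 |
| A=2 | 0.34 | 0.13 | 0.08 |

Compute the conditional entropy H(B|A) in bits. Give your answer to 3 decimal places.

Marginals: p(A) = (0.0800, 0.3700, 0.5500), p(B) = (0.3800, 0.1900, 0.4300).
H(B|A) = Σ p(A) · H(B|A=·).
  A=0: p=0.0800, H(B|A=0) = 1.0613
  A=1: p=0.3700, H(B|A=1) = 0.9596
  A=2: p=0.5500, H(B|A=2) = 1.3254
Weighted sum = 1.169 bits.

1.169 bits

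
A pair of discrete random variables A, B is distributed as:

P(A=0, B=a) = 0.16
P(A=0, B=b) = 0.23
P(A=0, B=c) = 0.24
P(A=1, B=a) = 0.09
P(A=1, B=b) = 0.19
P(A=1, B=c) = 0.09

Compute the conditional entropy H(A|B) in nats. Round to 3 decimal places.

Chain rule: H(A|B) = H(A,B) − H(B).
Marginals: p(A) = (0.6300, 0.3700), p(B) = (0.2500, 0.4200, 0.3300).
H(A,B) = 1.7227 nats; H(B) = 1.0768 nats.
H(A|B) = 1.7227 − 1.0768 = 0.646 nats.

0.646 nats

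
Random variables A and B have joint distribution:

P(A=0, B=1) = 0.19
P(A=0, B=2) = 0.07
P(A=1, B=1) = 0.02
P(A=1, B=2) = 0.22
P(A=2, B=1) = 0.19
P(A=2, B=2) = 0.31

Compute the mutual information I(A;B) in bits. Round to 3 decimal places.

0.174 bits

Marginals: p(A) = (0.2600, 0.2400, 0.5000), p(B) = (0.4000, 0.6000).
I(A;B) = Σ p(x,y)·log₂[p(x,y)/(p(x)p(y))].
  (0,1): 0.19·log₂(1.8269) = 0.1652
  (0,2): 0.07·log₂(0.4487) = -0.0809
  (1,1): 0.02·log₂(0.2083) = -0.0453
  (1,2): 0.22·log₂(1.5278) = 0.1345
  (2,1): 0.19·log₂(0.9500) = -0.0141
  (2,2): 0.31·log₂(1.0333) = 0.0147
Sum = 0.174 bits.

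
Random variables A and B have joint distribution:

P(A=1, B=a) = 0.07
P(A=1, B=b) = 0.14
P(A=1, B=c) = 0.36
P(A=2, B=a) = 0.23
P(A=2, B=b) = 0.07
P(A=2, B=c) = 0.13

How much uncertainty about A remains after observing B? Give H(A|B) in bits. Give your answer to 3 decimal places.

0.837 bits

Marginals: p(A) = (0.5700, 0.4300), p(B) = (0.3000, 0.2100, 0.4900).
H(A|B) = Σ p(B) · H(A|B=·).
  B=a: p=0.3000, H(A|B=a) = 0.7838
  B=b: p=0.2100, H(A|B=b) = 0.9183
  B=c: p=0.4900, H(A|B=c) = 0.8346
Weighted sum = 0.837 bits.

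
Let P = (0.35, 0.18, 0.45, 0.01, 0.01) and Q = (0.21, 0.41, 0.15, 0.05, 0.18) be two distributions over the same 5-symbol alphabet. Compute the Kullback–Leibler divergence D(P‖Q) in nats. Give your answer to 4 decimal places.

D(P‖Q) = Σ p·ln(p/q).
  0.35·ln(0.35/0.21) = 0.17879
  0.18·ln(0.18/0.41) = -0.14818
  0.45·ln(0.45/0.15) = 0.49438
  0.01·ln(0.01/0.05) = -0.01609
  0.01·ln(0.01/0.18) = -0.02890
D(P‖Q) = 0.4800 nats.

0.4800 nats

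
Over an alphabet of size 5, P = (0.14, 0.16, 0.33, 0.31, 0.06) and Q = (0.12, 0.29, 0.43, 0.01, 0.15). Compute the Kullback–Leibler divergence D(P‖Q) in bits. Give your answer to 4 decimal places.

1.2243 bits

D(P‖Q) = Σ p·log₂(p/q).
  0.14·log₂(0.14/0.12) = 0.03113
  0.16·log₂(0.16/0.29) = -0.13728
  0.33·log₂(0.33/0.43) = -0.12602
  0.31·log₂(0.31/0.01) = 1.53580
  0.06·log₂(0.06/0.15) = -0.07932
D(P‖Q) = 1.2243 bits.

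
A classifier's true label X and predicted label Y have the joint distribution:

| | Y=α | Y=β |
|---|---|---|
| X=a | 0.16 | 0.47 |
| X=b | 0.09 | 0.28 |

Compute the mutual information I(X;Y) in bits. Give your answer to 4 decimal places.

Marginals: p(X) = (0.6300, 0.3700), p(Y) = (0.2500, 0.7500).
I(X;Y) = Σ p(x,y)·log₂[p(x,y)/(p(x)p(y))].
  (a,α): 0.16·log₂(1.0159) = 0.00364
  (a,β): 0.47·log₂(0.9947) = -0.00360
  (b,α): 0.09·log₂(0.9730) = -0.00356
  (b,β): 0.28·log₂(1.0090) = 0.00362
Sum = 0.0001 bits.

0.0001 bits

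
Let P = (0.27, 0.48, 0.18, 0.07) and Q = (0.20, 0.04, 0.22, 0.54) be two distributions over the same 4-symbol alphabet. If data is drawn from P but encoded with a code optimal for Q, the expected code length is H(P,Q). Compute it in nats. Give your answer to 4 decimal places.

2.2953 nats

H(P,Q) = −Σ p·ln q.
  −0.27·ln(0.20) = 0.43455
  −0.48·ln(0.04) = 1.54506
  −0.18·ln(0.22) = 0.27254
  −0.07·ln(0.54) = 0.04313
H(P,Q) = 2.2953 nats.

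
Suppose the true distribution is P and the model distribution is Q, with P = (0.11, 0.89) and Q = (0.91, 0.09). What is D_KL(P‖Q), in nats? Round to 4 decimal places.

D(P‖Q) = Σ p·ln(p/q).
  0.11·ln(0.11/0.91) = -0.23243
  0.89·ln(0.89/0.09) = 2.03936
D(P‖Q) = 1.8069 nats.

1.8069 nats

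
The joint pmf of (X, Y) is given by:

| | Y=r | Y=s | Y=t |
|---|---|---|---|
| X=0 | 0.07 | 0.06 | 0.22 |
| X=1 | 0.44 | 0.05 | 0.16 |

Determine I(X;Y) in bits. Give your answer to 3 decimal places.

0.157 bits

Marginals: p(X) = (0.3500, 0.6500), p(Y) = (0.5100, 0.1100, 0.3800).
I(X;Y) = Σ p(x,y)·log₂[p(x,y)/(p(x)p(y))].
  (0,r): 0.07·log₂(0.3922) = -0.0945
  (0,s): 0.06·log₂(1.5584) = 0.0384
  (0,t): 0.22·log₂(1.6541) = 0.1597
  (1,r): 0.44·log₂(1.3273) = 0.1797
  (1,s): 0.05·log₂(0.6993) = -0.0258
  (1,t): 0.16·log₂(0.6478) = -0.1002
Sum = 0.157 bits.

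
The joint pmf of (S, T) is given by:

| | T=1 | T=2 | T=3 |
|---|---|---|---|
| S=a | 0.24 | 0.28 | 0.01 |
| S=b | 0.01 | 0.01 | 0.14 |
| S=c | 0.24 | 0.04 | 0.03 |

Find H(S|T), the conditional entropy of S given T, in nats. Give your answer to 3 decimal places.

0.665 nats

Chain rule: H(S|T) = H(S,T) − H(T).
Marginals: p(S) = (0.5300, 0.1600, 0.3100), p(T) = (0.4900, 0.3300, 0.1800).
H(S,T) = 1.6888 nats; H(T) = 1.0241 nats.
H(S|T) = 1.6888 − 1.0241 = 0.665 nats.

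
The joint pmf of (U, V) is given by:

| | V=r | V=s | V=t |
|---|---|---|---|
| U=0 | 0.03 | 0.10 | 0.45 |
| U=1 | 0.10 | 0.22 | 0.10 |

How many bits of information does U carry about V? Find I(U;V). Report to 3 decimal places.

0.217 bits

Marginals: p(U) = (0.5800, 0.4200), p(V) = (0.1300, 0.3200, 0.5500).
I(U;V) = Σ p(x,y)·log₂[p(x,y)/(p(x)p(y))].
  (0,r): 0.03·log₂(0.3979) = -0.0399
  (0,s): 0.10·log₂(0.5388) = -0.0892
  (0,t): 0.45·log₂(1.4107) = 0.2234
  (1,r): 0.10·log₂(1.8315) = 0.0873
  (1,s): 0.22·log₂(1.6369) = 0.1564
  (1,t): 0.10·log₂(0.4329) = -0.1208
Sum = 0.217 bits.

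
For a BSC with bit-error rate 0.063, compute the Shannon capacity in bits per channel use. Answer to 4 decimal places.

Binary symmetric channel: C = 1 − h₂(ε) where h₂ is the binary entropy function.
h₂(0.063) = −0.063·log₂0.063 − 0.937·log₂0.937 = 0.3392.
C = 1 − 0.3392 = 0.6608 bits per channel use.

0.6608 bits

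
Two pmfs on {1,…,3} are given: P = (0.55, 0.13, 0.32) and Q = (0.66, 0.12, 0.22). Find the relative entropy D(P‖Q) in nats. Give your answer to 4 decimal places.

0.0300 nats

D(P‖Q) = Σ p·ln(p/q).
  0.55·ln(0.55/0.66) = -0.10028
  0.13·ln(0.13/0.12) = 0.01041
  0.32·ln(0.32/0.22) = 0.11990
D(P‖Q) = 0.0300 nats.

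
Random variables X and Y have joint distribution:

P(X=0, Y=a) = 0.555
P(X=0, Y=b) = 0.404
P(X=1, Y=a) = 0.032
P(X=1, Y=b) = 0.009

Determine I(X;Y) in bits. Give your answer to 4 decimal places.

0.0051 bits

Marginals: p(X) = (0.9590, 0.0410), p(Y) = (0.5870, 0.4130).
I(X;Y) = H(X) + H(Y) − H(X,Y).
H(X) = 0.2469, H(Y) = 0.9780, H(X,Y) = 1.2198.
I(X;Y) = 0.2469 + 0.9780 − 1.2198 = 0.0051 bits.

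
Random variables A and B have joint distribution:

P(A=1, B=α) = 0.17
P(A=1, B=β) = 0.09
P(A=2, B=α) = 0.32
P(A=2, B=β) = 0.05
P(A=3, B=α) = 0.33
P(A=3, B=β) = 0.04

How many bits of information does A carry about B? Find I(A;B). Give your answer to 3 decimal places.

Marginals: p(A) = (0.2600, 0.3700, 0.3700), p(B) = (0.8200, 0.1800).
I(A;B) = H(A) + H(B) − H(A,B).
H(A) = 1.5667, H(B) = 0.6801, H(A,B) = 2.2029.
I(A;B) = 1.5667 + 0.6801 − 2.2029 = 0.044 bits.

0.044 bits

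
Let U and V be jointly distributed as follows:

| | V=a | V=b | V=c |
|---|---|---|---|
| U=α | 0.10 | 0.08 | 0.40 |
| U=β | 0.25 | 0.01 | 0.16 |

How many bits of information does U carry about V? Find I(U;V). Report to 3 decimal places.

Marginals: p(U) = (0.5800, 0.4200), p(V) = (0.3500, 0.0900, 0.5600).
I(U;V) = Σ p(x,y)·log₂[p(x,y)/(p(x)p(y))].
  (α,a): 0.10·log₂(0.4926) = -0.1021
  (α,b): 0.08·log₂(1.5326) = 0.0493
  (α,c): 0.40·log₂(1.2315) = 0.1202
  (β,a): 0.25·log₂(1.7007) = 0.1915
  (β,b): 0.01·log₂(0.2646) = -0.0192
  (β,c): 0.16·log₂(0.6803) = -0.0889
Sum = 0.151 bits.

0.151 bits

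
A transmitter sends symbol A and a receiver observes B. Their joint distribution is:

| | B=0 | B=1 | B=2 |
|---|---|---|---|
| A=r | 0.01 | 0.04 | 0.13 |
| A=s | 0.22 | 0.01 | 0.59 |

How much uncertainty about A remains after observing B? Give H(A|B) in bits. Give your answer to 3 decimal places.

Chain rule: H(A|B) = H(A,B) − H(B).
Marginals: p(A) = (0.1800, 0.8200), p(B) = (0.2300, 0.0500, 0.7200).
H(A,B) = 1.6310 bits; H(B) = 1.0450 bits.
H(A|B) = 1.6310 − 1.0450 = 0.586 bits.

0.586 bits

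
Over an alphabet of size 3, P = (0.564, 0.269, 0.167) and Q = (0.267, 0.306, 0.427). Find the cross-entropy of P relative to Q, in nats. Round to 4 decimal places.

1.2054 nats

H(P,Q) = −Σ p·ln q.
  −0.564·ln(0.267) = 0.74477
  −0.269·ln(0.306) = 0.31854
  −0.167·ln(0.427) = 0.14211
H(P,Q) = 1.2054 nats.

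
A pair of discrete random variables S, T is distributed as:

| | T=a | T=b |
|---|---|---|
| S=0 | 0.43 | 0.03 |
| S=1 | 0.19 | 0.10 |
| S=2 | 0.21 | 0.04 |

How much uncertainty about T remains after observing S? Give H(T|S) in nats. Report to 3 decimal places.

0.408 nats

Marginals: p(S) = (0.4600, 0.2900, 0.2500), p(T) = (0.8300, 0.1700).
H(T|S) = Σ p(S) · H(T|S=·).
  S=0: p=0.4600, H(T|S=0) = 0.2411
  S=1: p=0.2900, H(T|S=1) = 0.6442
  S=2: p=0.2500, H(T|S=2) = 0.4397
Weighted sum = 0.408 nats.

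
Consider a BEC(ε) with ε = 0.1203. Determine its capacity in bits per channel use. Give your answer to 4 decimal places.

0.8797 bits

Binary erasure channel: capacity C = 1 − ε.
C = 1 − 0.1203 = 0.8797 bits per channel use.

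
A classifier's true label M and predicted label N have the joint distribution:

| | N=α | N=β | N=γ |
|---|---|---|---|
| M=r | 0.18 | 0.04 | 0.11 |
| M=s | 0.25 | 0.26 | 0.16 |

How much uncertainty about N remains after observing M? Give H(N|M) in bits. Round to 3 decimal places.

1.495 bits

Marginals: p(M) = (0.3300, 0.6700), p(N) = (0.4300, 0.3000, 0.2700).
H(N|M) = Σ p(M) · H(N|M=·).
  M=r: p=0.3300, H(N|M=r) = 1.3743
  M=s: p=0.6700, H(N|M=s) = 1.5540
Weighted sum = 1.495 bits.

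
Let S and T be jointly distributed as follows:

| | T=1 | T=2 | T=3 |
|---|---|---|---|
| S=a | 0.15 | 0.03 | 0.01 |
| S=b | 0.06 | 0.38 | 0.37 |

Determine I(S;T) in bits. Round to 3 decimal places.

Marginals: p(S) = (0.1900, 0.8100), p(T) = (0.2100, 0.4100, 0.3800).
I(S;T) = Σ p(x,y)·log₂[p(x,y)/(p(x)p(y))].
  (a,1): 0.15·log₂(3.7594) = 0.2866
  (a,2): 0.03·log₂(0.3851) = -0.0413
  (a,3): 0.01·log₂(0.1385) = -0.0285
  (b,1): 0.06·log₂(0.3527) = -0.0902
  (b,2): 0.38·log₂(1.1442) = 0.0739
  (b,3): 0.37·log₂(1.2021) = 0.0982
Sum = 0.299 bits.

0.299 bits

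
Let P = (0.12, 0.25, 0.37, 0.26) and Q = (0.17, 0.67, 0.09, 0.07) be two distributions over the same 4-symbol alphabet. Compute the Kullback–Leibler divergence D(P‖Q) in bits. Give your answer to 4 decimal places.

0.8310 bits

D(P‖Q) = Σ p·log₂(p/q).
  0.12·log₂(0.12/0.17) = -0.06030
  0.25·log₂(0.25/0.67) = -0.35556
  0.37·log₂(0.37/0.09) = 0.75463
  0.26·log₂(0.26/0.07) = 0.49220
D(P‖Q) = 0.8310 bits.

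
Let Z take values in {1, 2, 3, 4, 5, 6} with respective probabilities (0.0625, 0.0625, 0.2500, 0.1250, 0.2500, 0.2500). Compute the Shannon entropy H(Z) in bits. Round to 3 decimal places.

H(Z) = −Σ p·log₂ p.
  −(0.0625)·log₂(0.0625) = 0.2500
  −(0.0625)·log₂(0.0625) = 0.2500
  −(0.2500)·log₂(0.2500) = 0.5000
  −(0.1250)·log₂(0.1250) = 0.3750
  −(0.2500)·log₂(0.2500) = 0.5000
  −(0.2500)·log₂(0.2500) = 0.5000
Sum: 0.2500 + 0.2500 + 0.5000 + 0.3750 + 0.5000 + 0.5000 = 2.375 bits.

2.375 bits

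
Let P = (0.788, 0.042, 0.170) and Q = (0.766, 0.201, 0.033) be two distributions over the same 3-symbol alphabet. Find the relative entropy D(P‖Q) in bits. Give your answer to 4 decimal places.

D(P‖Q) = Σ p·log₂(p/q).
  0.788·log₂(0.788/0.766) = 0.03219
  0.042·log₂(0.042/0.201) = -0.09487
  0.170·log₂(0.170/0.033) = 0.40205
D(P‖Q) = 0.3394 bits.

0.3394 bits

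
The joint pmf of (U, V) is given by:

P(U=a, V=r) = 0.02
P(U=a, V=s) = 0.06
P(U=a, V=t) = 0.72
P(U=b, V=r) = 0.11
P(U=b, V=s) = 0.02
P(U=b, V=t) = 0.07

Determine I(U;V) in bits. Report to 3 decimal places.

0.235 bits

Marginals: p(U) = (0.8000, 0.2000), p(V) = (0.1300, 0.0800, 0.7900).
I(U;V) = Σ p(x,y)·log₂[p(x,y)/(p(x)p(y))].
  (a,r): 0.02·log₂(0.1923) = -0.0476
  (a,s): 0.06·log₂(0.9375) = -0.0056
  (a,t): 0.72·log₂(1.1392) = 0.1354
  (b,r): 0.11·log₂(4.2308) = 0.2289
  (b,s): 0.02·log₂(1.2500) = 0.0064
  (b,t): 0.07·log₂(0.4430) = -0.0822
Sum = 0.235 bits.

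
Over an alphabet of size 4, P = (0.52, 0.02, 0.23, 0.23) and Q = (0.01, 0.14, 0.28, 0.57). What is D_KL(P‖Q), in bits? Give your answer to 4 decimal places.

D(P‖Q) = Σ p·log₂(p/q).
  0.52·log₂(0.52/0.01) = 2.96423
  0.02·log₂(0.02/0.14) = -0.05615
  0.23·log₂(0.23/0.28) = -0.06527
  0.23·log₂(0.23/0.57) = -0.30115
D(P‖Q) = 2.5417 bits.

2.5417 bits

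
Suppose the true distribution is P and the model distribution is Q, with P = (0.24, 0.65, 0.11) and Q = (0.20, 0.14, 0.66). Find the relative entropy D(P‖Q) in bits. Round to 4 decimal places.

D(P‖Q) = Σ p·log₂(p/q).
  0.24·log₂(0.24/0.20) = 0.06313
  0.65·log₂(0.65/0.14) = 1.43976
  0.11·log₂(0.11/0.66) = -0.28435
D(P‖Q) = 1.2185 bits.

1.2185 bits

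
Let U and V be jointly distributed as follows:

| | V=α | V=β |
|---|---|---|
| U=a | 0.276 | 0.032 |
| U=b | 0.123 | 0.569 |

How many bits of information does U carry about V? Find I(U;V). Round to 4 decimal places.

0.3550 bits

Marginals: p(U) = (0.3080, 0.6920), p(V) = (0.3990, 0.6010).
I(U;V) = H(U) + H(V) − H(U,V).
H(U) = 0.8909, H(V) = 0.9704, H(U,V) = 1.5063.
I(U;V) = 0.8909 + 0.9704 − 1.5063 = 0.3550 bits.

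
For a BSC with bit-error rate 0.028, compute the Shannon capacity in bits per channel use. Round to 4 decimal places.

Binary symmetric channel: C = 1 − h₂(ε) where h₂ is the binary entropy function.
h₂(0.028) = −0.028·log₂0.028 − 0.972·log₂0.972 = 0.1843.
C = 1 − 0.1843 = 0.8157 bits per channel use.

0.8157 bits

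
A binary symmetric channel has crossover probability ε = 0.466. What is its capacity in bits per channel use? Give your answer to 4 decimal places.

0.0033 bits

Binary symmetric channel: C = 1 − h₂(ε) where h₂ is the binary entropy function.
h₂(0.466) = −0.466·log₂0.466 − 0.534·log₂0.534 = 0.9967.
C = 1 − 0.9967 = 0.0033 bits per channel use.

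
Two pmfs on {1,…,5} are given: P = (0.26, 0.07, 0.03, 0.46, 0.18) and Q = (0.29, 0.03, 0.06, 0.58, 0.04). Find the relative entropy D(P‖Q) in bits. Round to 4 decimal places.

D(P‖Q) = Σ p·log₂(p/q).
  0.26·log₂(0.26/0.29) = -0.04096
  0.07·log₂(0.07/0.03) = 0.08557
  0.03·log₂(0.03/0.06) = -0.03000
  0.46·log₂(0.46/0.58) = -0.15383
  0.18·log₂(0.18/0.04) = 0.39059
D(P‖Q) = 0.2514 bits.

0.2514 bits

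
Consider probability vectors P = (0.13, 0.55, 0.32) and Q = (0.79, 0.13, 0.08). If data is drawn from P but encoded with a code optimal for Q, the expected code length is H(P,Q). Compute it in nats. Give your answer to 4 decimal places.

H(P,Q) = −Σ p·ln q.
  −0.13·ln(0.79) = 0.03064
  −0.55·ln(0.13) = 1.12212
  −0.32·ln(0.08) = 0.80823
H(P,Q) = 1.9610 nats.

1.9610 nats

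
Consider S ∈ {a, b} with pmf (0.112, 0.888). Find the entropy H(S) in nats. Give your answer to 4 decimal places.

0.3507 nats

H(S) = −Σ p·ln p.
  −(0.112)·ln(0.112) = 0.24520
  −(0.888)·ln(0.888) = 0.10548
Sum: 0.24520 + 0.10548 = 0.3507 nats.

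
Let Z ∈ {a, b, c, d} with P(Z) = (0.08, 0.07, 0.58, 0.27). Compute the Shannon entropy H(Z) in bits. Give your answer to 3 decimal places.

H(Z) = −Σ p·log₂ p.
  −(0.08)·log₂(0.08) = 0.2915
  −(0.07)·log₂(0.07) = 0.2686
  −(0.58)·log₂(0.58) = 0.4558
  −(0.27)·log₂(0.27) = 0.5100
Sum: 0.2915 + 0.2686 + 0.4558 + 0.5100 = 1.526 bits.

1.526 bits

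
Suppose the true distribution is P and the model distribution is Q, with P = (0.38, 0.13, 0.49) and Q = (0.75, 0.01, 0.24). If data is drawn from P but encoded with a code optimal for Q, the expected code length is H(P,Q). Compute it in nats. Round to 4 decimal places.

H(P,Q) = −Σ p·ln q.
  −0.38·ln(0.75) = 0.10932
  −0.13·ln(0.01) = 0.59867
  −0.49·ln(0.24) = 0.69929
H(P,Q) = 1.4073 nats.

1.4073 nats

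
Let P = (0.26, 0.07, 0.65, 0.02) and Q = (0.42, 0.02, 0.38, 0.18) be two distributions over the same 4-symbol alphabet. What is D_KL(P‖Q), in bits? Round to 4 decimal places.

D(P‖Q) = Σ p·log₂(p/q).
  0.26·log₂(0.26/0.42) = -0.17989
  0.07·log₂(0.07/0.02) = 0.12651
  0.65·log₂(0.65/0.38) = 0.50339
  0.02·log₂(0.02/0.18) = -0.06340
D(P‖Q) = 0.3866 bits.

0.3866 bits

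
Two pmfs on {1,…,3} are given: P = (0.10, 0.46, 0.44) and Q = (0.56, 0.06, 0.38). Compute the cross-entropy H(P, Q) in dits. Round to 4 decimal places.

0.7721 dits

H(P,Q) = −Σ p·log₁₀ q.
  −0.10·log₁₀(0.56) = 0.02518
  −0.46·log₁₀(0.06) = 0.56205
  −0.44·log₁₀(0.38) = 0.18490
H(P,Q) = 0.7721 dits.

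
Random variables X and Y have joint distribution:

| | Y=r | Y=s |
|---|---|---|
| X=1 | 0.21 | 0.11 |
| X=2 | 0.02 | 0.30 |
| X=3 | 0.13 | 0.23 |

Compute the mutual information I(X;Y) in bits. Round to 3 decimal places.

0.198 bits

Marginals: p(X) = (0.3200, 0.3200, 0.3600), p(Y) = (0.3600, 0.6400).
I(X;Y) = H(X) + H(Y) − H(X,Y).
H(X) = 1.5827, H(Y) = 0.9427, H(X,Y) = 2.3274.
I(X;Y) = 1.5827 + 0.9427 − 2.3274 = 0.198 bits.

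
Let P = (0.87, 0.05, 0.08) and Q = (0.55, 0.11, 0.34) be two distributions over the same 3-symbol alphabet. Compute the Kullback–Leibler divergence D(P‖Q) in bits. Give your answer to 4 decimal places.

0.3517 bits

D(P‖Q) = Σ p·log₂(p/q).
  0.87·log₂(0.87/0.55) = 0.57558
  0.05·log₂(0.05/0.11) = -0.05688
  0.08·log₂(0.08/0.34) = -0.16700
D(P‖Q) = 0.3517 bits.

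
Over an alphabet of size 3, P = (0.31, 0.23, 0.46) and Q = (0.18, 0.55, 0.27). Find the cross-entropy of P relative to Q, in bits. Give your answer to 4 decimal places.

H(P,Q) = −Σ p·log₂ q.
  −0.31·log₂(0.18) = 0.76692
  −0.23·log₂(0.55) = 0.19837
  −0.46·log₂(0.27) = 0.86893
H(P,Q) = 1.8342 bits.

1.8342 bits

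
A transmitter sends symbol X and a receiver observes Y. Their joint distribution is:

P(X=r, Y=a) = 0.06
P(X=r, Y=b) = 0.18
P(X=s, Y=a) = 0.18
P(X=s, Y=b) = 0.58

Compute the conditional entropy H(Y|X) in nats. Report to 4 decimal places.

0.5510 nats

Marginals: p(X) = (0.2400, 0.7600), p(Y) = (0.2400, 0.7600).
H(Y|X) = Σ p(X) · H(Y|X=·).
  X=r: p=0.2400, H(Y|X=r) = 0.5623
  X=s: p=0.7600, H(Y|X=s) = 0.5474
Weighted sum = 0.5510 nats.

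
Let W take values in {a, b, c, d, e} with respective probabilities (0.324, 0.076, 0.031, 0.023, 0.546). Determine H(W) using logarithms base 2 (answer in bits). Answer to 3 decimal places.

H(W) = −Σ p·log₂ p.
  −(0.324)·log₂(0.324) = 0.5268
  −(0.076)·log₂(0.076) = 0.2826
  −(0.031)·log₂(0.031) = 0.1554
  −(0.023)·log₂(0.023) = 0.1252
  −(0.546)·log₂(0.546) = 0.4767
Sum: 0.5268 + 0.2826 + 0.1554 + 0.1252 + 0.4767 = 1.567 bits.

1.567 bits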